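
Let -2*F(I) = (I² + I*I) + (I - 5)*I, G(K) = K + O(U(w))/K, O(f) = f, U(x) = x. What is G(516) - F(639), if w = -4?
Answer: 78870599/129 ≈ 6.1140e+5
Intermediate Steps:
G(K) = K - 4/K
F(I) = -I² - I*(-5 + I)/2 (F(I) = -((I² + I*I) + (I - 5)*I)/2 = -((I² + I²) + (-5 + I)*I)/2 = -(2*I² + I*(-5 + I))/2 = -I² - I*(-5 + I)/2)
G(516) - F(639) = (516 - 4/516) - 639*(5 - 3*639)/2 = (516 - 4*1/516) - 639*(5 - 1917)/2 = (516 - 1/129) - 639*(-1912)/2 = 66563/129 - 1*(-610884) = 66563/129 + 610884 = 78870599/129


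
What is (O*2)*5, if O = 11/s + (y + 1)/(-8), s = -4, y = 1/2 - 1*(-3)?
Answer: -265/8 ≈ -33.125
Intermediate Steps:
y = 7/2 (y = ½ + 3 = 7/2 ≈ 3.5000)
O = -53/16 (O = 11/(-4) + (7/2 + 1)/(-8) = 11*(-¼) + (9/2)*(-⅛) = -11/4 - 9/16 = -53/16 ≈ -3.3125)
(O*2)*5 = -53/16*2*5 = -53/8*5 = -265/8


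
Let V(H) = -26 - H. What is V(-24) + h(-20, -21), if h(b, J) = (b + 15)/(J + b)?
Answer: -77/41 ≈ -1.8780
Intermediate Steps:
h(b, J) = (15 + b)/(J + b)
V(-24) + h(-20, -21) = (-26 - 1*(-24)) + (15 - 20)/(-21 - 20) = (-26 + 24) - 5/(-41) = -2 - 1/41*(-5) = -2 + 5/41 = -77/41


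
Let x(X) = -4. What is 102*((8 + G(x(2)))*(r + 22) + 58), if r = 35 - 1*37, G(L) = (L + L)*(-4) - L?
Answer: 95676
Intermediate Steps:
G(L) = -9*L (G(L) = (2*L)*(-4) - L = -8*L - L = -9*L)
r = -2 (r = 35 - 37 = -2)
102*((8 + G(x(2)))*(r + 22) + 58) = 102*((8 - 9*(-4))*(-2 + 22) + 58) = 102*((8 + 36)*20 + 58) = 102*(44*20 + 58) = 102*(880 + 58) = 102*938 = 95676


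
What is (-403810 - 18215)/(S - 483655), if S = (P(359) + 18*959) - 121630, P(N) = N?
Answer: 140675/195888 ≈ 0.71814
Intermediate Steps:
S = -104009 (S = (359 + 18*959) - 121630 = (359 + 17262) - 121630 = 17621 - 121630 = -104009)
(-403810 - 18215)/(S - 483655) = (-403810 - 18215)/(-104009 - 483655) = -422025/(-587664) = -422025*(-1/587664) = 140675/195888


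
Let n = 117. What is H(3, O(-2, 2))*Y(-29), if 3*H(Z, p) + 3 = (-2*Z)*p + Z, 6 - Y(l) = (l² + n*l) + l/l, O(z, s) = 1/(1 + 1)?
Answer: -2557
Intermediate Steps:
O(z, s) = ½ (O(z, s) = 1/2 = ½)
Y(l) = 5 - l² - 117*l (Y(l) = 6 - ((l² + 117*l) + l/l) = 6 - ((l² + 117*l) + 1) = 6 - (1 + l² + 117*l) = 6 + (-1 - l² - 117*l) = 5 - l² - 117*l)
H(Z, p) = -1 + Z/3 - 2*Z*p/3 (H(Z, p) = -1 + ((-2*Z)*p + Z)/3 = -1 + (-2*Z*p + Z)/3 = -1 + (Z - 2*Z*p)/3 = -1 + (Z/3 - 2*Z*p/3) = -1 + Z/3 - 2*Z*p/3)
H(3, O(-2, 2))*Y(-29) = (-1 + (⅓)*3 - ⅔*3*½)*(5 - 1*(-29)² - 117*(-29)) = (-1 + 1 - 1)*(5 - 1*841 + 3393) = -(5 - 841 + 3393) = -1*2557 = -2557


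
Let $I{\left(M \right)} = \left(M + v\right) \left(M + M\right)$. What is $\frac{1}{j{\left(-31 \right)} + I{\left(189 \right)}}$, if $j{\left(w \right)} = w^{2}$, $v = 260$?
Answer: $\frac{1}{170683} \approx 5.8588 \cdot 10^{-6}$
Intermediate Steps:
$I{\left(M \right)} = 2 M \left(260 + M\right)$ ($I{\left(M \right)} = \left(M + 260\right) \left(M + M\right) = \left(260 + M\right) 2 M = 2 M \left(260 + M\right)$)
$\frac{1}{j{\left(-31 \right)} + I{\left(189 \right)}} = \frac{1}{\left(-31\right)^{2} + 2 \cdot 189 \left(260 + 189\right)} = \frac{1}{961 + 2 \cdot 189 \cdot 449} = \frac{1}{961 + 169722} = \frac{1}{170683}$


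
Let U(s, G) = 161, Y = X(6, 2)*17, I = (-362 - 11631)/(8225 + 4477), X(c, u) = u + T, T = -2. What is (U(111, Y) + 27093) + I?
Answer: 346168315/12702 ≈ 27253.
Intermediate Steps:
X(c, u) = -2 + u (X(c, u) = u - 2 = -2 + u)
I = -11993/12702 ≈ -0.94418
Y = 0 (Y = (-2 + 2)*17 = 0*17 = 0)
(U(111, Y) + 27093) + I = (161 + 27093) - 11993/12702 = 27254 - 11993/12702 = 346168315/12702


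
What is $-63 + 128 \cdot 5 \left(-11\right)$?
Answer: $-7103$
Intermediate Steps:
$-63 + 128 \cdot 5 \left(-11\right) = -63 + 128 \left(-55\right) = -63 - 7040 = -7103$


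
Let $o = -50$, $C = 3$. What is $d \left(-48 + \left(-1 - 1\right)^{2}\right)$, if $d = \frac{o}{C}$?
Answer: $\frac{2200}{3} \approx 733.33$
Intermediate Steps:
$d = - \frac{50}{3} \approx -16.667$
$d \left(-48 + \left(-1 - 1\right)^{2}\right) = - \frac{50 \left(-48 + \left(-1 - 1\right)^{2}\right)}{3} = - \frac{50 \left(-48 + \left(-2\right)^{2}\right)}{3} = - \frac{50 \left(-48 + 4\right)}{3} = \left(- \frac{50}{3}\right) \left(-44\right) = \frac{2200}{3}$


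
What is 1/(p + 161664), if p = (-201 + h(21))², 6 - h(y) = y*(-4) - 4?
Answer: 1/173113 ≈ 5.7766e-6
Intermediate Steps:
h(y) = 10 + 4*y (h(y) = 6 - (y*(-4) - 4) = 6 - (-4*y - 4) = 6 - (-4 - 4*y) = 6 + (4 + 4*y) = 10 + 4*y)
p = 11449 (p = (-201 + (10 + 4*21))² = (-201 + (10 + 84))² = (-201 + 94)² = (-107)² = 11449)
1/(p + 161664) = 1/(11449 + 161664) = 1/173113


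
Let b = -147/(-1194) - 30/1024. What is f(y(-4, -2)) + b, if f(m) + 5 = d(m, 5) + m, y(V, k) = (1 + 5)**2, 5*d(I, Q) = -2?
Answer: 15636659/509440 ≈ 30.694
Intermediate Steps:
d(I, Q) = -2/5 (d(I, Q) = (1/5)*(-2) = -2/5)
b = 9559/101888 (b = -147*(-1/1194) - 30*1/1024 = 49/398 - 15/512 = 9559/101888 ≈ 0.093819)
y(V, k) = 36 (y(V, k) = 6**2 = 36)
f(m) = -27/5 + m (f(m) = -5 + (-2/5 + m) = -27/5 + m)
f(y(-4, -2)) + b = (-27/5 + 36) + 9559/101888 = 153/5 + 9559/101888 = 15636659/509440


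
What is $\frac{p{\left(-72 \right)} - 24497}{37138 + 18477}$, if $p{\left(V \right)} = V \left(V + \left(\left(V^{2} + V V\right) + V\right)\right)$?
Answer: $- \frac{152125}{11123} \approx -13.677$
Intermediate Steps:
$p{\left(V \right)} = V \left(2 V + 2 V^{2}\right)$ ($p{\left(V \right)} = V \left(V + \left(\left(V^{2} + V^{2}\right) + V\right)\right) = V \left(V + \left(2 V^{2} + V\right)\right) = V \left(V + \left(V + 2 V^{2}\right)\right) = V \left(2 V + 2 V^{2}\right)$)
$\frac{p{\left(-72 \right)} - 24497}{37138 + 18477} = \frac{2 \left(-72\right)^{2} \left(1 - 72\right) - 24497}{37138 + 18477} = \frac{2 \cdot 5184 \left(-71\right) - 24497}{55615} = \left(-736128 - 24497\right) \frac{1}{55615} = \left(-760625\right) \frac{1}{55615} = - \frac{152125}{11123}$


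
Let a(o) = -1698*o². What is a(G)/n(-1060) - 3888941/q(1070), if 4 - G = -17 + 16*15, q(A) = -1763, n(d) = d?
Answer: 73848540037/934390 ≈ 79034.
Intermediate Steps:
G = -219 (G = 4 - (-17 + 16*15) = 4 - (-17 + 240) = 4 - 1*223 = 4 - 223 = -219)
a(G)/n(-1060) - 3888941/q(1070) = -1698*(-219)²/(-1060) - 3888941/(-1763) = -1698*47961*(-1/1060) - 3888941*(-1/1763) = -81437778*(-1/1060) + 3888941/1763 = 40718889/530 + 3888941/1763 = 73848540037/934390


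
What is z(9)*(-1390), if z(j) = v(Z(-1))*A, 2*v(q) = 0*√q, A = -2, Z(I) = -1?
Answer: 0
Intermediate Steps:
v(q) = 0 (v(q) = (0*√q)/2 = (½)*0 = 0)
z(j) = 0 (z(j) = 0*(-2) = 0)
z(9)*(-1390) = 0*(-1390) = 0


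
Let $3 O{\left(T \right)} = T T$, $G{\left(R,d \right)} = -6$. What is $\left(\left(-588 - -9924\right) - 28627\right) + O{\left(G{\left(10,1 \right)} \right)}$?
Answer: $-19279$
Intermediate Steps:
$O{\left(T \right)} = \frac{T^{2}}{3}$ ($O{\left(T \right)} = \frac{T T}{3} = \frac{T^{2}}{3}$)
$\left(\left(-588 - -9924\right) - 28627\right) + O{\left(G{\left(10,1 \right)} \right)} = \left(\left(-588 - -9924\right) - 28627\right) + \frac{\left(-6\right)^{2}}{3} = \left(\left(-588 + 9924\right) - 28627\right) + \frac{1}{3} \cdot 36 = \left(9336 - 28627\right) + 12 = -19291 + 12 = -19279$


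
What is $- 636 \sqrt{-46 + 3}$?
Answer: $- 636 i \sqrt{43} \approx - 4170.5 i$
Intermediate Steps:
$- 636 \sqrt{-46 + 3} = - 636 \sqrt{-43} = - 636 i \sqrt{43}$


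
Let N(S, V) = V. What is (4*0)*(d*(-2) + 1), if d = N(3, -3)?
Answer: 0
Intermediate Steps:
d = -3
(4*0)*(d*(-2) + 1) = (4*0)*(-3*(-2) + 1) = 0*(6 + 1) = 0*7 = 0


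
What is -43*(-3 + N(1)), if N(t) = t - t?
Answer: 129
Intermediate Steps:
N(t) = 0
-43*(-3 + N(1)) = -43*(-3 + 0) = -43*(-3) = 129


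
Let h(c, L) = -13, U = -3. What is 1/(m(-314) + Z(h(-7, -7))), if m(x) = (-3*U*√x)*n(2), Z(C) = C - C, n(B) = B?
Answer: -I*√314/5652 ≈ -0.0031352*I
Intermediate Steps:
Z(C) = 0
m(x) = 18*√x (m(x) = -(-9)*√x*2 = (9*√x)*2 = 18*√x)
1/(m(-314) + Z(h(-7, -7))) = 1/(18*√(-314) + 0) = 1/(18*(I*√314) + 0) = 1/(18*I*√314 + 0) = 1/(18*I*√314) = -I*√314/5652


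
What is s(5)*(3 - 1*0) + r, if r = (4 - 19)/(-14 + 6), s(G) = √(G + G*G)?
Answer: 15/8 + 3*√30 ≈ 18.307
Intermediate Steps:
s(G) = √(G + G²)
r = 15/8 (r = -15/(-8) = -15*(-⅛) = 15/8 ≈ 1.8750)
s(5)*(3 - 1*0) + r = √(5*(1 + 5))*(3 - 1*0) + 15/8 = √(5*6)*(3 + 0) + 15/8 = √30*3 + 15/8 = 3*√30 + 15/8 = 15/8 + 3*√30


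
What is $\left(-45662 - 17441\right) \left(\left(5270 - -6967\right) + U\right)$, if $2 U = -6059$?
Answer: $- \frac{1162041745}{2} \approx -5.8102 \cdot 10^{8}$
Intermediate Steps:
$U = - \frac{6059}{2}$ ($U = \frac{1}{2} \left(-6059\right) = - \frac{6059}{2} \approx -3029.5$)
$\left(-45662 - 17441\right) \left(\left(5270 - -6967\right) + U\right) = \left(-45662 - 17441\right) \left(\left(5270 - -6967\right) - \frac{6059}{2}\right) = - 63103 \left(\left(5270 + 6967\right) - \frac{6059}{2}\right) = - 63103 \left(12237 - \frac{6059}{2}\right) = \left(-63103\right) \frac{18415}{2} = - \frac{1162041745}{2}$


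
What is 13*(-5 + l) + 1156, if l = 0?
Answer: 1091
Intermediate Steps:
13*(-5 + l) + 1156 = 13*(-5 + 0) + 1156 = 13*(-5) + 1156 = -65 + 1156 = 1091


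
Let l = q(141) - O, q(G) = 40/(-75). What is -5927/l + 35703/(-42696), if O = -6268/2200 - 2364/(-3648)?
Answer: -7053575415589/1984258648 ≈ -3554.8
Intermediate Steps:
q(G) = -8/15 (q(G) = 40*(-1/75) = -8/15)
O = -184009/83600 (O = -6268*1/2200 - 2364*(-1/3648) = -1567/550 + 197/304 = -184009/83600 ≈ -2.2011)
l = 418267/250800 (l = -8/15 - 1*(-184009/83600) = -8/15 + 184009/83600 = 418267/250800 ≈ 1.6677)
-5927/l + 35703/(-42696) = -5927/418267/250800 + 35703/(-42696) = -5927*250800/418267 + 35703*(-1/42696) = -1486491600/418267 - 3967/4744 = -7053575415589/1984258648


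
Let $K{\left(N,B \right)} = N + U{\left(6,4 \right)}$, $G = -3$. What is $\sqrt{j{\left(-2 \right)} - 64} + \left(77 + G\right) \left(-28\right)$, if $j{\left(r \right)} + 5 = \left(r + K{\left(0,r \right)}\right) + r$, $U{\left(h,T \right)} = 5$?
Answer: $-2072 + 2 i \sqrt{17} \approx -2072.0 + 8.2462 i$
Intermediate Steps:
$K{\left(N,B \right)} = 5 + N$ ($K{\left(N,B \right)} = N + 5 = 5 + N$)
$j{\left(r \right)} = 2 r$ ($j{\left(r \right)} = -5 + \left(\left(r + \left(5 + 0\right)\right) + r\right) = -5 + \left(\left(r + 5\right) + r\right) = -5 + \left(\left(5 + r\right) + r\right) = -5 + \left(5 + 2 r\right) = 2 r$)
$\sqrt{j{\left(-2 \right)} - 64} + \left(77 + G\right) \left(-28\right) = \sqrt{2 \left(-2\right) - 64} + \left(77 - 3\right) \left(-28\right) = \sqrt{-4 - 64} + 74 \left(-28\right) = \sqrt{-68} - 2072 = 2 i \sqrt{17} - 2072 = -2072 + 2 i \sqrt{17}$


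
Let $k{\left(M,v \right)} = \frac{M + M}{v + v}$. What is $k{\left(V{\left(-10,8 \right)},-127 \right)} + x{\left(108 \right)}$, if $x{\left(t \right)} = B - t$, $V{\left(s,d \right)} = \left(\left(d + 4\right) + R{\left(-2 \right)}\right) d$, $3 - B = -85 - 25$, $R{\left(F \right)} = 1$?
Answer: $\frac{531}{127} \approx 4.1811$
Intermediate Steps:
$B = 113$ ($B = 3 - \left(-85 - 25\right) = 3 - -110 = 3 + 110 = 113$)
$V{\left(s,d \right)} = d \left(5 + d\right)$ ($V{\left(s,d \right)} = \left(\left(d + 4\right) + 1\right) d = \left(\left(4 + d\right) + 1\right) d = \left(5 + d\right) d = d \left(5 + d\right)$)
$x{\left(t \right)} = 113 - t$
$k{\left(M,v \right)} = \frac{M}{v}$ ($k{\left(M,v \right)} = \frac{2 M}{2 v} = 2 M \frac{1}{2 v} = \frac{M}{v}$)
$k{\left(V{\left(-10,8 \right)},-127 \right)} + x{\left(108 \right)} = \frac{8 \left(5 + 8\right)}{-127} + \left(113 - 108\right) = 8 \cdot 13 \left(- \frac{1}{127}\right) + \left(113 - 108\right) = 104 \left(- \frac{1}{127}\right) + 5 = - \frac{104}{127} + 5 = \frac{531}{127}$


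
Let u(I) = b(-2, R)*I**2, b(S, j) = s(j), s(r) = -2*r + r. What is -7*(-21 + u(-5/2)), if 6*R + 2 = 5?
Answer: 1351/8 ≈ 168.88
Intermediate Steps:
R = 1/2 (R = -1/3 + (1/6)*5 = -1/3 + 5/6 = 1/2 ≈ 0.50000)
s(r) = -r
b(S, j) = -j
u(I) = -I**2/2 (u(I) = (-1*1/2)*I**2 = -I**2/2)
-7*(-21 + u(-5/2)) = -7*(-21 - (-5/2)**2/2) = -7*(-21 - 1/2*25/4) = -7*(-21 - 25/8) = -7*(-193/8) = 1351/8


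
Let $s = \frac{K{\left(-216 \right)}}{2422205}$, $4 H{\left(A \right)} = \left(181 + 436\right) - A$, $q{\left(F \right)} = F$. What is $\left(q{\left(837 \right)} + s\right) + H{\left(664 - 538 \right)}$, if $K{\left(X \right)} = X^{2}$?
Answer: $\frac{9299031619}{9688820} \approx 959.77$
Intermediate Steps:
$H{\left(A \right)} = \frac{617}{4} - \frac{A}{4}$ ($H{\left(A \right)} = \frac{\left(181 + 436\right) - A}{4} = \frac{617 - A}{4} = \frac{617}{4} - \frac{A}{4}$)
$s = \frac{46656}{2422205}$ ($s = \frac{\left(-216\right)^{2}}{2422205} = 46656 \cdot \frac{1}{2422205} = \frac{46656}{2422205} \approx 0.019262$)
$\left(q{\left(837 \right)} + s\right) + H{\left(664 - 538 \right)} = \left(837 + \frac{46656}{2422205}\right) + \left(\frac{617}{4} - \frac{664 - 538}{4}\right) = \frac{2027432241}{2422205} + \left(\frac{617}{4} - \frac{664 - 538}{4}\right) = \frac{2027432241}{2422205} + \left(\frac{617}{4} - \frac{63}{2}\right) = \frac{2027432241}{2422205} + \frac{491}{4} = \frac{9299031619}{9688820}$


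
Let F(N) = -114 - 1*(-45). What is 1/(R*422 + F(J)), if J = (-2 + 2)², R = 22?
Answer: 1/9215 ≈ 0.00010852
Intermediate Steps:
J = 0 (J = 0² = 0)
F(N) = -69 (F(N) = -114 + 45 = -69)
1/(R*422 + F(J)) = 1/(22*422 - 69) = 1/(9284 - 69) = 1/9215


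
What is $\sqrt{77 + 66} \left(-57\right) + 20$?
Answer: $20 - 57 \sqrt{143} \approx -661.62$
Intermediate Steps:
$\sqrt{77 + 66} \left(-57\right) + 20 = \sqrt{143} \left(-57\right) + 20 = - 57 \sqrt{143} + 20 = 20 - 57 \sqrt{143}$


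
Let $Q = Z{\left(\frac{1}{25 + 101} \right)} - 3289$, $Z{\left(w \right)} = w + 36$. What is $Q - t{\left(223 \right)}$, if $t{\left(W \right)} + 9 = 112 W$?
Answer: $- \frac{3555719}{126} \approx -28220.0$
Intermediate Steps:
$Z{\left(w \right)} = 36 + w$
$Q = - \frac{409877}{126}$ ($Q = \left(36 + \frac{1}{25 + 101}\right) - 3289 = \left(36 + \frac{1}{126}\right) - 3289 = \frac{4537}{126} - 3289 = - \frac{409877}{126} \approx -3253.0$)
$t{\left(W \right)} = -9 + 112 W$
$Q - t{\left(223 \right)} = - \frac{409877}{126} - \left(-9 + 112 \cdot 223\right) = - \frac{409877}{126} - \left(-9 + 24976\right) = - \frac{409877}{126} - 24967 = - \frac{3555719}{126}$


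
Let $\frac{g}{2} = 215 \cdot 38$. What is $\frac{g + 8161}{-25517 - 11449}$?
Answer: $- \frac{8167}{12322} \approx -0.6628$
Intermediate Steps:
$g = 16340$ ($g = 2 \cdot 215 \cdot 38 = 2 \cdot 8170 = 16340$)
$\frac{g + 8161}{-25517 - 11449} = \frac{16340 + 8161}{-25517 - 11449} = \frac{24501}{-36966} = 24501 \left(- \frac{1}{36966}\right) = - \frac{8167}{12322}$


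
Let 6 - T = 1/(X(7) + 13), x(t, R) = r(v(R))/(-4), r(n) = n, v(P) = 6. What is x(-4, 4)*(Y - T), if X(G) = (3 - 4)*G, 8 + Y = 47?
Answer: -199/4 ≈ -49.750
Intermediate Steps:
Y = 39 (Y = -8 + 47 = 39)
X(G) = -G
x(t, R) = -3/2 (x(t, R) = 6/(-4) = 6*(-¼) = -3/2)
T = 35/6 (T = 6 - 1/(-1*7 + 13) = 6 - 1/(-7 + 13) = 6 - 1/6 = 6 - 1*⅙ = 6 - ⅙ = 35/6 ≈ 5.8333)
x(-4, 4)*(Y - T) = -3*(39 - 1*35/6)/2 = -3*(39 - 35/6)/2 = -3/2*199/6 = -199/4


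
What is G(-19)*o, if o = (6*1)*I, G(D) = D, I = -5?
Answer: 570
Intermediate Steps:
o = -30 (o = (6*1)*(-5) = 6*(-5) = -30)
G(-19)*o = -19*(-30) = 570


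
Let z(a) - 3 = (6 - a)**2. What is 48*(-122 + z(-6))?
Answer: 1200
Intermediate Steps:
z(a) = 3 + (6 - a)**2
48*(-122 + z(-6)) = 48*(-122 + (3 + (-6 - 6)**2)) = 48*(-122 + (3 + (-12)**2)) = 48*(-122 + (3 + 144)) = 48*(-122 + 147) = 48*25 = 1200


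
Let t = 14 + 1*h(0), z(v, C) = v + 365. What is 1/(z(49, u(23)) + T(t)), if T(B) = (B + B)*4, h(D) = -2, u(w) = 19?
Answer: 1/510 ≈ 0.0019608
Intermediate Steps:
z(v, C) = 365 + v
t = 12 (t = 14 + 1*(-2) = 14 - 2 = 12)
T(B) = 8*B (T(B) = (2*B)*4 = 8*B)
1/(z(49, u(23)) + T(t)) = 1/((365 + 49) + 8*12) = 1/(414 + 96) = 1/510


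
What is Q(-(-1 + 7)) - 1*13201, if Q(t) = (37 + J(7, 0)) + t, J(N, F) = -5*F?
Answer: -13170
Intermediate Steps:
Q(t) = 37 + t (Q(t) = (37 - 5*0) + t = (37 + 0) + t = 37 + t)
Q(-(-1 + 7)) - 1*13201 = (37 - (-1 + 7)) - 1*13201 = (37 - 1*6) - 13201 = (37 - 6) - 13201 = 31 - 13201 = -13170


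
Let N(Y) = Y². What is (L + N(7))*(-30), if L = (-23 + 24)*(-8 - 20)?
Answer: -630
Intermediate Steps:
L = -28 (L = 1*(-28) = -28)
(L + N(7))*(-30) = (-28 + 7²)*(-30) = (-28 + 49)*(-30) = 21*(-30) = -630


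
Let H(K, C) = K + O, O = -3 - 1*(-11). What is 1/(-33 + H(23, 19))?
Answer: -1/2 ≈ -0.50000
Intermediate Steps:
O = 8 (O = -3 + 11 = 8)
H(K, C) = 8 + K (H(K, C) = K + 8 = 8 + K)
1/(-33 + H(23, 19)) = 1/(-33 + (8 + 23)) = 1/(-33 + 31) = 1/(-2) = -1/2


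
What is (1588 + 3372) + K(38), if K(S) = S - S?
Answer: 4960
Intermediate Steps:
K(S) = 0
(1588 + 3372) + K(38) = (1588 + 3372) + 0 = 4960 + 0 = 4960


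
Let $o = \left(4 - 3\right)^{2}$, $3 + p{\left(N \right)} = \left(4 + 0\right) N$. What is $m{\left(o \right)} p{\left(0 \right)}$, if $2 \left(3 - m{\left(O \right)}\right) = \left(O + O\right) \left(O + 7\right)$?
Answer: $15$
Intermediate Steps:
$p{\left(N \right)} = -3 + 4 N$ ($p{\left(N \right)} = -3 + \left(4 + 0\right) N = -3 + 4 N$)
$o = 1$ ($o = 1^{2} = 1$)
$m{\left(O \right)} = 3 - O \left(7 + O\right)$ ($m{\left(O \right)} = 3 - \frac{\left(O + O\right) \left(O + 7\right)}{2} = 3 - \frac{2 O \left(7 + O\right)}{2} = 3 - O \left(7 + O\right)$)
$m{\left(o \right)} p{\left(0 \right)} = \left(3 - 1^{2} - 7\right) \left(-3 + 4 \cdot 0\right) = \left(3 - 1 - 7\right) \left(-3 + 0\right) = \left(3 - 1 - 7\right) \left(-3\right) = \left(-5\right) \left(-3\right) = 15$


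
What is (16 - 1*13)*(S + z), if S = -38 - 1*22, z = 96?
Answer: 108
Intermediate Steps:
S = -60 (S = -38 - 22 = -60)
(16 - 1*13)*(S + z) = (16 - 1*13)*(-60 + 96) = (16 - 13)*36 = 3*36 = 108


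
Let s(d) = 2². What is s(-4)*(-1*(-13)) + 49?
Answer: 101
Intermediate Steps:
s(d) = 4
s(-4)*(-1*(-13)) + 49 = 4*(-1*(-13)) + 49 = 4*13 + 49 = 52 + 49 = 101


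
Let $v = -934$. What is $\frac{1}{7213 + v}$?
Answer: $\frac{1}{6279} \approx 0.00015926$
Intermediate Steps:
$\frac{1}{7213 + v} = \frac{1}{7213 - 934} = \frac{1}{6279}$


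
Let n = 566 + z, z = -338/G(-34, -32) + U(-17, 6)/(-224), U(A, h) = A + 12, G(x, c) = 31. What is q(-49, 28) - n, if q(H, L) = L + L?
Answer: -3465883/6944 ≈ -499.12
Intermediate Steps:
U(A, h) = 12 + A
z = -75557/6944 (z = -338/31 + (12 - 17)/(-224) = -338*1/31 - 5*(-1/224) = -338/31 + 5/224 = -75557/6944 ≈ -10.881)
q(H, L) = 2*L
n = 3854747/6944 (n = 566 - 75557/6944 = 3854747/6944 ≈ 555.12)
q(-49, 28) - n = 2*28 - 1*3854747/6944 = 56 - 3854747/6944 = -3465883/6944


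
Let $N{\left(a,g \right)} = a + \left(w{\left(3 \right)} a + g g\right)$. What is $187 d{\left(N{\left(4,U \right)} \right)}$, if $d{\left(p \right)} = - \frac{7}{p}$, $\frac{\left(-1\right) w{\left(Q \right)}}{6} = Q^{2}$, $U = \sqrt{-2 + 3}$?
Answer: $\frac{1309}{211} \approx 6.2038$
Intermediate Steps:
$U = 1$ ($U = \sqrt{1} = 1$)
$w{\left(Q \right)} = - 6 Q^{2}$
$N{\left(a,g \right)} = g^{2} - 53 a$ ($N{\left(a,g \right)} = a + \left(- 6 \cdot 3^{2} a + g g\right) = a + \left(\left(-6\right) 9 a + g^{2}\right) = a - \left(- g^{2} + 54 a\right) = g^{2} - 53 a$)
$187 d{\left(N{\left(4,U \right)} \right)} = 187 \left(- \frac{7}{1^{2} - 212}\right) = 187 \left(- \frac{7}{1 - 212}\right) = 187 \left(- \frac{7}{-211}\right) = 187 \left(\left(-7\right) \left(- \frac{1}{211}\right)\right) = 187 \cdot \frac{7}{211} = \frac{1309}{211}$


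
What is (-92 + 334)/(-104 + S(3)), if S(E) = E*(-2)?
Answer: -11/5 ≈ -2.2000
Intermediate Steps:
S(E) = -2*E
(-92 + 334)/(-104 + S(3)) = (-92 + 334)/(-104 - 2*3) = 242/(-104 - 6) = 242/(-110) = 242*(-1/110) = -11/5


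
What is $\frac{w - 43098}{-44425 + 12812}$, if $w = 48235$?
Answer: $- \frac{5137}{31613} \approx -0.1625$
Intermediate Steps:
$\frac{w - 43098}{-44425 + 12812} = \frac{48235 - 43098}{-44425 + 12812} = \frac{5137}{-31613} = 5137 \left(- \frac{1}{31613}\right) = - \frac{5137}{31613}$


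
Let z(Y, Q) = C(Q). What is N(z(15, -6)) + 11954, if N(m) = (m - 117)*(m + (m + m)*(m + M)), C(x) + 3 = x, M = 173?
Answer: 385040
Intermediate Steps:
C(x) = -3 + x
z(Y, Q) = -3 + Q
N(m) = (-117 + m)*(m + 2*m*(173 + m)) (N(m) = (m - 117)*(m + (m + m)*(m + 173)) = (-117 + m)*(m + (2*m)*(173 + m)) = (-117 + m)*(m + 2*m*(173 + m)))
N(z(15, -6)) + 11954 = (-3 - 6)*(-40599 + 2*(-3 - 6)² + 113*(-3 - 6)) + 11954 = -9*(-40599 + 2*(-9)² + 113*(-9)) + 11954 = -9*(-40599 + 2*81 - 1017) + 11954 = -9*(-40599 + 162 - 1017) + 11954 = -9*(-41454) + 11954 = 373086 + 11954 = 385040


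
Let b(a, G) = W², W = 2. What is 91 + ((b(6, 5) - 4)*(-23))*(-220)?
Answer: 91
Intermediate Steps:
b(a, G) = 4 (b(a, G) = 2² = 4)
91 + ((b(6, 5) - 4)*(-23))*(-220) = 91 + ((4 - 4)*(-23))*(-220) = 91 + (0*(-23))*(-220) = 91 + 0*(-220) = 91 + 0 = 91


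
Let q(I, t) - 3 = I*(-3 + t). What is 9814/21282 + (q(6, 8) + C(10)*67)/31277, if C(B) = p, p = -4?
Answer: 150975604/332818557 ≈ 0.45363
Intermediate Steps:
q(I, t) = 3 + I*(-3 + t)
C(B) = -4
9814/21282 + (q(6, 8) + C(10)*67)/31277 = 9814/21282 + ((3 - 3*6 + 6*8) - 4*67)/31277 = 9814*(1/21282) + ((3 - 18 + 48) - 268)*(1/31277) = 4907/10641 + (33 - 268)*(1/31277) = 4907/10641 - 235*1/31277 = 4907/10641 - 235/31277 = 150975604/332818557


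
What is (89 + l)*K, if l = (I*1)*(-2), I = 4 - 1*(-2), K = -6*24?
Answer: -11088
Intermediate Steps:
K = -144
I = 6 (I = 4 + 2 = 6)
l = -12 (l = (6*1)*(-2) = 6*(-2) = -12)
(89 + l)*K = (89 - 12)*(-144) = 77*(-144) = -11088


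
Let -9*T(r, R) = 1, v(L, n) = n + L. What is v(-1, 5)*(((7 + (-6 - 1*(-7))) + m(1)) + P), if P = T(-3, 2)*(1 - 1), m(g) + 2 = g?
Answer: 28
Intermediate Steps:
v(L, n) = L + n
m(g) = -2 + g
T(r, R) = -⅑ (T(r, R) = -⅑*1 = -⅑)
P = 0 (P = -(1 - 1)/9 = -⅑*0 = 0)
v(-1, 5)*(((7 + (-6 - 1*(-7))) + m(1)) + P) = (-1 + 5)*(((7 + (-6 - 1*(-7))) + (-2 + 1)) + 0) = 4*(((7 + (-6 + 7)) - 1) + 0) = 4*(((7 + 1) - 1) + 0) = 4*((8 - 1) + 0) = 4*(7 + 0) = 4*7 = 28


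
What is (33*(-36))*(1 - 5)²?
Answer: -19008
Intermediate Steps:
(33*(-36))*(1 - 5)² = -1188*(-4)² = -1188*16 = -19008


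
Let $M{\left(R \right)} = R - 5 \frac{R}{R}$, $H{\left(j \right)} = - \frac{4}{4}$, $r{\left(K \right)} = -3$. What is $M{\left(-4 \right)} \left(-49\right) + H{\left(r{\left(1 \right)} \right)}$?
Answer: $440$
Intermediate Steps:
$H{\left(j \right)} = -1$ ($H{\left(j \right)} = \left(-4\right) \frac{1}{4} = -1$)
$M{\left(R \right)} = -5 + R$ ($M{\left(R \right)} = R - 5 = -5 + R$)
$M{\left(-4 \right)} \left(-49\right) + H{\left(r{\left(1 \right)} \right)} = \left(-5 - 4\right) \left(-49\right) - 1 = \left(-9\right) \left(-49\right) - 1 = 441 - 1 = 440$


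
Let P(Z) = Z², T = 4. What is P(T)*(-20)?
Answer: -320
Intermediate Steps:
P(T)*(-20) = 4²*(-20) = 16*(-20) = -320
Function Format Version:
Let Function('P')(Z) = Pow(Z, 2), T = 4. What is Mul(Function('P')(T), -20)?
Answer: -320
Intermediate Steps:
Mul(Function('P')(T), -20) = Mul(Pow(4, 2), -20) = Mul(16, -20) = -320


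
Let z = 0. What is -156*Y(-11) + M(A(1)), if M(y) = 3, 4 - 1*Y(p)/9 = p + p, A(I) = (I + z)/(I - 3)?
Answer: -36501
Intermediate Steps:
A(I) = I/(-3 + I) (A(I) = (I + 0)/(I - 3) = I/(-3 + I))
Y(p) = 36 - 18*p (Y(p) = 36 - 9*(p + p) = 36 - 18*p)
-156*Y(-11) + M(A(1)) = -156*(36 - 18*(-11)) + 3 = -156*(36 + 198) + 3 = -156*234 + 3 = -36504 + 3 = -36501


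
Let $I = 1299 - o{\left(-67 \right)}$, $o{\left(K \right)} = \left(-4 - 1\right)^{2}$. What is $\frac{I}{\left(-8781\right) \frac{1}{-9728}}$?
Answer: $\frac{12393472}{8781} \approx 1411.4$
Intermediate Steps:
$o{\left(K \right)} = 25$ ($o{\left(K \right)} = \left(-5\right)^{2} = 25$)
$I = 1274$ ($I = 1299 - 25 = 1274$)
$\frac{I}{\left(-8781\right) \frac{1}{-9728}} = \frac{1274}{\left(-8781\right) \frac{1}{-9728}} = \frac{1274}{\left(-8781\right) \left(- \frac{1}{9728}\right)} = \frac{1274}{\frac{8781}{9728}} = 1274 \cdot \frac{9728}{8781} = \frac{12393472}{8781}$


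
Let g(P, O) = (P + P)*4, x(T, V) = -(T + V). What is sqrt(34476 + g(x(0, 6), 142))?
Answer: 2*sqrt(8607) ≈ 185.55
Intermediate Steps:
x(T, V) = -T - V
g(P, O) = 8*P (g(P, O) = (2*P)*4 = 8*P)
sqrt(34476 + g(x(0, 6), 142)) = sqrt(34476 + 8*(-1*0 - 1*6)) = sqrt(34476 + 8*(0 - 6)) = sqrt(34476 + 8*(-6)) = sqrt(34476 - 48) = sqrt(34428) = 2*sqrt(8607)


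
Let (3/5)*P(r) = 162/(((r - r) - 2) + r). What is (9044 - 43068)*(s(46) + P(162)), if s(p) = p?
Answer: -3245039/2 ≈ -1.6225e+6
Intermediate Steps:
P(r) = 270/(-2 + r) (P(r) = 5*(162/(((r - r) - 2) + r))/3 = 5*(162/((0 - 2) + r))/3 = 5*(162/(-2 + r))/3 = 270/(-2 + r))
(9044 - 43068)*(s(46) + P(162)) = (9044 - 43068)*(46 + 270/(-2 + 162)) = -34024*(46 + 270/160) = -34024*(46 + 270*(1/160)) = -34024*(46 + 27/16) = -34024*763/16 = -3245039/2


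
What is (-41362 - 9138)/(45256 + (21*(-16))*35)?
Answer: -12625/8374 ≈ -1.5076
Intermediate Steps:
(-41362 - 9138)/(45256 + (21*(-16))*35) = -50500/(45256 - 336*35) = -50500/(45256 - 11760) = -50500/33496 = -50500*1/33496 = -12625/8374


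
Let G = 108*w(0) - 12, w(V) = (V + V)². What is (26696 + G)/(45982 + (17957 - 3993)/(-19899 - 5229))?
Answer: 167628888/288855433 ≈ 0.58032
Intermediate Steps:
w(V) = 4*V² (w(V) = (2*V)² = 4*V²)
G = -12 (G = 108*(4*0²) - 12 = 108*(4*0) - 12 = 108*0 - 12 = 0 - 12 = -12)
(26696 + G)/(45982 + (17957 - 3993)/(-19899 - 5229)) = (26696 - 12)/(45982 + (17957 - 3993)/(-19899 - 5229)) = 26684/(45982 + 13964/(-25128)) = 26684/(45982 + 13964*(-1/25128)) = 26684/(45982 - 3491/6282) = 26684/(288855433/6282) = 26684*(6282/288855433) = 167628888/288855433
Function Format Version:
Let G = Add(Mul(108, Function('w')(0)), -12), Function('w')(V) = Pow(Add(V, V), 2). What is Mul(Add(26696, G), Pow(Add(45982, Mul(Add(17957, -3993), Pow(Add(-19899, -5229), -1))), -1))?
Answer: Rational(167628888, 288855433) ≈ 0.58032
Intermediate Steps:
Function('w')(V) = Mul(4, Pow(V, 2)) (Function('w')(V) = Pow(Mul(2, V), 2) = Mul(4, Pow(V, 2)))
G = -12 (G = Add(Mul(108, Mul(4, Pow(0, 2))), -12) = Add(Mul(108, Mul(4, 0)), -12) = Add(Mul(108, 0), -12) = Add(0, -12) = -12)
Mul(Add(26696, G), Pow(Add(45982, Mul(Add(17957, -3993), Pow(Add(-19899, -5229), -1))), -1)) = Mul(Add(26696, -12), Pow(Add(45982, Mul(Add(17957, -3993), Pow(Add(-19899, -5229), -1))), -1)) = Mul(26684, Pow(Add(45982, Mul(13964, Pow(-25128, -1))), -1)) = Mul(26684, Pow(Add(45982, Mul(13964, Rational(-1, 25128))), -1)) = Mul(26684, Pow(Add(45982, Rational(-3491, 6282)), -1)) = Mul(26684, Pow(Rational(288855433, 6282), -1)) = Mul(26684, Rational(6282, 288855433)) = Rational(167628888, 288855433)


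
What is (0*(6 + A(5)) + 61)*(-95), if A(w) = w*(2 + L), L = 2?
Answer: -5795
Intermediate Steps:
A(w) = 4*w (A(w) = w*(2 + 2) = w*4 = 4*w)
(0*(6 + A(5)) + 61)*(-95) = (0*(6 + 4*5) + 61)*(-95) = (0*(6 + 20) + 61)*(-95) = (0*26 + 61)*(-95) = (0 + 61)*(-95) = 61*(-95) = -5795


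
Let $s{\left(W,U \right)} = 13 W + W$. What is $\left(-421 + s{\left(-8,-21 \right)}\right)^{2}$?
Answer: $284089$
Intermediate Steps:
$s{\left(W,U \right)} = 14 W$
$\left(-421 + s{\left(-8,-21 \right)}\right)^{2} = \left(-421 + 14 \left(-8\right)\right)^{2} = \left(-421 - 112\right)^{2} = \left(-533\right)^{2} = 284089$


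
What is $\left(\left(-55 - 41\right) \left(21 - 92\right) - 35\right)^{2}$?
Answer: $45981961$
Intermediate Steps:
$\left(\left(-55 - 41\right) \left(21 - 92\right) - 35\right)^{2} = \left(- 96 \left(21 - 92\right) - 35\right)^{2} = \left(\left(-96\right) \left(-71\right) - 35\right)^{2} = \left(6816 - 35\right)^{2} = 6781^{2} = 45981961$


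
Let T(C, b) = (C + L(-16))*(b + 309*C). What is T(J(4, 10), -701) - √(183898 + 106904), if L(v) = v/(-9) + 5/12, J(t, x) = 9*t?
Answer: 14331625/36 - √290802 ≈ 3.9756e+5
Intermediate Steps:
L(v) = 5/12 - v/9 (L(v) = v*(-⅑) + 5*(1/12) = -v/9 + 5/12 = 5/12 - v/9)
T(C, b) = (79/36 + C)*(b + 309*C) (T(C, b) = (C + (5/12 - ⅑*(-16)))*(b + 309*C) = (C + (5/12 + 16/9))*(b + 309*C) = (C + 79/36)*(b + 309*C) = (79/36 + C)*(b + 309*C))
T(J(4, 10), -701) - √(183898 + 106904) = (309*(9*4)² + (79/36)*(-701) + 8137*(9*4)/12 + (9*4)*(-701)) - √(183898 + 106904) = (309*36² - 55379/36 + (8137/12)*36 + 36*(-701)) - √290802 = (309*1296 - 55379/36 + 24411 - 25236) - √290802 = (400464 - 55379/36 + 24411 - 25236) - √290802 = 14331625/36 - √290802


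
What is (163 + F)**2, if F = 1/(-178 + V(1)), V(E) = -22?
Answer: 1062694801/40000 ≈ 26567.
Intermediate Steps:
F = -1/200 (F = 1/(-178 - 22) = 1/(-200) = -1/200 ≈ -0.0050000)
(163 + F)**2 = (163 - 1/200)**2 = (32599/200)**2 = 1062694801/40000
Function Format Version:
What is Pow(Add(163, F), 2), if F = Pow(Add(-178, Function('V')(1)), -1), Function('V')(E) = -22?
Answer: Rational(1062694801, 40000) ≈ 26567.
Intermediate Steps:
F = Rational(-1, 200) (F = Pow(Add(-178, -22), -1) = Pow(-200, -1) = Rational(-1, 200) ≈ -0.0050000)
Pow(Add(163, F), 2) = Pow(Add(163, Rational(-1, 200)), 2) = Pow(Rational(32599, 200), 2) = Rational(1062694801, 40000)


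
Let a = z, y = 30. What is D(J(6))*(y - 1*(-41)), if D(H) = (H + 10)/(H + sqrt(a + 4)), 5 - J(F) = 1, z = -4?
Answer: 497/2 ≈ 248.50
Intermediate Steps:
a = -4
J(F) = 4 (J(F) = 5 - 1*1 = 5 - 1 = 4)
D(H) = (10 + H)/H (D(H) = (H + 10)/(H + sqrt(-4 + 4)) = (10 + H)/(H + sqrt(0)) = (10 + H)/(H + 0) = (10 + H)/H)
D(J(6))*(y - 1*(-41)) = ((10 + 4)/4)*(30 - 1*(-41)) = ((1/4)*14)*(30 + 41) = (7/2)*71 = 497/2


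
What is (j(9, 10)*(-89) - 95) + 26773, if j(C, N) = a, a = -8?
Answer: 27390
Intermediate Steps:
j(C, N) = -8
(j(9, 10)*(-89) - 95) + 26773 = (-8*(-89) - 95) + 26773 = (712 - 95) + 26773 = 617 + 26773 = 27390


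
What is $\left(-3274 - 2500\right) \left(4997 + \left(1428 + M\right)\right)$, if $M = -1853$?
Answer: $-26398728$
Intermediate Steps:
$\left(-3274 - 2500\right) \left(4997 + \left(1428 + M\right)\right) = \left(-3274 - 2500\right) \left(4997 + \left(1428 - 1853\right)\right) = - 5774 \left(4997 - 425\right) = \left(-5774\right) 4572 = -26398728$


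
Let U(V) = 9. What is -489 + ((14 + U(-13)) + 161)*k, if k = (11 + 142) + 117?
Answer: 49191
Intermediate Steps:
k = 270 (k = 153 + 117 = 270)
-489 + ((14 + U(-13)) + 161)*k = -489 + ((14 + 9) + 161)*270 = -489 + (23 + 161)*270 = -489 + 184*270 = -489 + 49680 = 49191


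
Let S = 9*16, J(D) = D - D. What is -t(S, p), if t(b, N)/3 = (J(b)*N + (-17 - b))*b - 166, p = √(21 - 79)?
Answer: 70050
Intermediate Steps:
J(D) = 0
S = 144
p = I*√58 (p = √(-58) = I*√58 ≈ 7.6158*I)
t(b, N) = -498 + 3*b*(-17 - b) (t(b, N) = 3*((0*N + (-17 - b))*b - 166) = 3*((0 + (-17 - b))*b - 166) = 3*((-17 - b)*b - 166) = 3*(b*(-17 - b) - 166) = 3*(-166 + b*(-17 - b)) = -498 + 3*b*(-17 - b))
-t(S, p) = -(-498 - 51*144 - 3*144²) = -(-498 - 7344 - 3*20736) = -(-498 - 7344 - 62208) = -1*(-70050) = 70050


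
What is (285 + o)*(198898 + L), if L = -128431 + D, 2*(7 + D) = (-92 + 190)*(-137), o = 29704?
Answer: 1911708783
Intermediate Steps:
D = -6720 (D = -7 + ((-92 + 190)*(-137))/2 = -7 + (98*(-137))/2 = -7 + (½)*(-13426) = -7 - 6713 = -6720)
L = -135151 (L = -128431 - 6720 = -135151)
(285 + o)*(198898 + L) = (285 + 29704)*(198898 - 135151) = 29989*63747 = 1911708783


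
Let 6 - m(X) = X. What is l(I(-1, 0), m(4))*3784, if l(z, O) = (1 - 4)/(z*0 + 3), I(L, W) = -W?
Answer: -3784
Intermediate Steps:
m(X) = 6 - X
l(z, O) = -1 (l(z, O) = -3/(0 + 3) = -3/3 = -3*1/3 = -1)
l(I(-1, 0), m(4))*3784 = -1*3784 = -3784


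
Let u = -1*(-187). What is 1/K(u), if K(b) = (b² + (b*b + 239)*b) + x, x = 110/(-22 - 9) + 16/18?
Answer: 279/1846662593 ≈ 1.5108e-7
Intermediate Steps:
u = 187
x = -742/279 (x = 110/(-31) + 16*(1/18) = 110*(-1/31) + 8/9 = -110/31 + 8/9 = -742/279 ≈ -2.6595)
K(b) = -742/279 + b² + b*(239 + b²) (K(b) = (b² + (b*b + 239)*b) - 742/279 = (b² + (b² + 239)*b) - 742/279 = (b² + (239 + b²)*b) - 742/279 = (b² + b*(239 + b²)) - 742/279 = -742/279 + b² + b*(239 + b²))
1/K(u) = 1/(-742/279 + 187² + 187³ + 239*187) = 1/(-742/279 + 34969 + 6539203 + 44693) = 1/(1846662593/279) = 279/1846662593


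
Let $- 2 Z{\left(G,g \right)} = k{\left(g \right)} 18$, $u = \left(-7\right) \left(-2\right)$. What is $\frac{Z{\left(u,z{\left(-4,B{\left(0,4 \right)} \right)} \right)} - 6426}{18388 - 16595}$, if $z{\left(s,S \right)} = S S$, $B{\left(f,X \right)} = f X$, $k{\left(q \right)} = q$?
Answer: $- \frac{6426}{1793} \approx -3.5839$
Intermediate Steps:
$B{\left(f,X \right)} = X f$
$u = 14$
$z{\left(s,S \right)} = S^{2}$
$Z{\left(G,g \right)} = - 9 g$ ($Z{\left(G,g \right)} = - \frac{g 18}{2} = - \frac{18 g}{2} = - 9 g$)
$\frac{Z{\left(u,z{\left(-4,B{\left(0,4 \right)} \right)} \right)} - 6426}{18388 - 16595} = \frac{- 9 \left(4 \cdot 0\right)^{2} - 6426}{18388 - 16595} = \frac{- 9 \cdot 0^{2} - 6426}{1793} = \left(\left(-9\right) 0 - 6426\right) \frac{1}{1793} = \left(0 - 6426\right) \frac{1}{1793} = \left(-6426\right) \frac{1}{1793} = - \frac{6426}{1793}$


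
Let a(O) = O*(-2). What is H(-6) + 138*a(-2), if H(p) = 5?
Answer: 557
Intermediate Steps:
a(O) = -2*O
H(-6) + 138*a(-2) = 5 + 138*(-2*(-2)) = 5 + 138*4 = 5 + 552 = 557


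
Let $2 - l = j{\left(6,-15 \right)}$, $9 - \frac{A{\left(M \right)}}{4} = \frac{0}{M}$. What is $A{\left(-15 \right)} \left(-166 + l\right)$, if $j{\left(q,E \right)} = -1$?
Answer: $-5868$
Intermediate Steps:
$A{\left(M \right)} = 36$ ($A{\left(M \right)} = 36 - 4 \frac{0}{M} = 36 - 0 = 36 + 0 = 36$)
$l = 3$ ($l = 2 - -1 = 2 + 1 = 3$)
$A{\left(-15 \right)} \left(-166 + l\right) = 36 \left(-166 + 3\right) = 36 \left(-163\right) = -5868$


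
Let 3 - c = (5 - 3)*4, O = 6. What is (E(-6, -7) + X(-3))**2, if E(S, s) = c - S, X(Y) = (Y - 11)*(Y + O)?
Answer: 1681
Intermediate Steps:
X(Y) = (-11 + Y)*(6 + Y) (X(Y) = (Y - 11)*(Y + 6) = (-11 + Y)*(6 + Y))
c = -5 (c = 3 - (5 - 3)*4 = 3 - 2*4 = 3 - 1*8 = 3 - 8 = -5)
E(S, s) = -5 - S
(E(-6, -7) + X(-3))**2 = ((-5 - 1*(-6)) + (-66 + (-3)**2 - 5*(-3)))**2 = ((-5 + 6) + (-66 + 9 + 15))**2 = (1 - 42)**2 = (-41)**2 = 1681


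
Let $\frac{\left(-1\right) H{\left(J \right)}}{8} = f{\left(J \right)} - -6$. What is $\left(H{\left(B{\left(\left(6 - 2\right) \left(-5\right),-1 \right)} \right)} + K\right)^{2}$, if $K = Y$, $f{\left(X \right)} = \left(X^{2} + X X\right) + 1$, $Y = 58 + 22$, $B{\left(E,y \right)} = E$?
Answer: $40653376$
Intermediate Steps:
$Y = 80$
$f{\left(X \right)} = 1 + 2 X^{2}$ ($f{\left(X \right)} = \left(X^{2} + X^{2}\right) + 1 = 2 X^{2} + 1 = 1 + 2 X^{2}$)
$K = 80$
$H{\left(J \right)} = -56 - 16 J^{2}$ ($H{\left(J \right)} = - 8 \left(\left(1 + 2 J^{2}\right) - -6\right) = - 8 \left(\left(1 + 2 J^{2}\right) + 6\right) = - 8 \left(7 + 2 J^{2}\right) = -56 - 16 J^{2}$)
$\left(H{\left(B{\left(\left(6 - 2\right) \left(-5\right),-1 \right)} \right)} + K\right)^{2} = \left(\left(-56 - 16 \left(\left(6 - 2\right) \left(-5\right)\right)^{2}\right) + 80\right)^{2} = \left(\left(-56 - 16 \left(4 \left(-5\right)\right)^{2}\right) + 80\right)^{2} = \left(\left(-56 - 16 \left(-20\right)^{2}\right) + 80\right)^{2} = \left(\left(-56 - 6400\right) + 80\right)^{2} = \left(-6456 + 80\right)^{2} = \left(-6376\right)^{2} = 40653376$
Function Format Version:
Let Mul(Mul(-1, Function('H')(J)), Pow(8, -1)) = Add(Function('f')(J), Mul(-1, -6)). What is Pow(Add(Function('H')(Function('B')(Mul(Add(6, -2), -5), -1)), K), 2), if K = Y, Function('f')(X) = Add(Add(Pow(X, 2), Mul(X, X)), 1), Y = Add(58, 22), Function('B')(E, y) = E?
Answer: 40653376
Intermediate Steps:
Y = 80
Function('f')(X) = Add(1, Mul(2, Pow(X, 2))) (Function('f')(X) = Add(Add(Pow(X, 2), Pow(X, 2)), 1) = Add(Mul(2, Pow(X, 2)), 1) = Add(1, Mul(2, Pow(X, 2))))
K = 80
Function('H')(J) = Add(-56, Mul(-16, Pow(J, 2))) (Function('H')(J) = Mul(-8, Add(Add(1, Mul(2, Pow(J, 2))), Mul(-1, -6))) = Mul(-8, Add(Add(1, Mul(2, Pow(J, 2))), 6)) = Mul(-8, Add(7, Mul(2, Pow(J, 2)))) = Add(-56, Mul(-16, Pow(J, 2))))
Pow(Add(Function('H')(Function('B')(Mul(Add(6, -2), -5), -1)), K), 2) = Pow(Add(Add(-56, Mul(-16, Pow(Mul(Add(6, -2), -5), 2))), 80), 2) = Pow(Add(Add(-56, Mul(-16, Pow(Mul(4, -5), 2))), 80), 2) = Pow(Add(Add(-56, Mul(-16, Pow(-20, 2))), 80), 2) = Pow(Add(Add(-56, Mul(-16, 400)), 80), 2) = Pow(Add(Add(-56, -6400), 80), 2) = Pow(Add(-6456, 80), 2) = Pow(-6376, 2) = 40653376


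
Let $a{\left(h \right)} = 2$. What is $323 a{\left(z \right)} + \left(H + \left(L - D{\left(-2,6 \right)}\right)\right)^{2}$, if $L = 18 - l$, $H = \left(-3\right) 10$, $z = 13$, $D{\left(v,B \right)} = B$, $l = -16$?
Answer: $650$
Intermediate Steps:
$H = -30$
$L = 34$ ($L = 18 - -16 = 18 + 16 = 34$)
$323 a{\left(z \right)} + \left(H + \left(L - D{\left(-2,6 \right)}\right)\right)^{2} = 323 \cdot 2 + \left(-30 + \left(34 - 6\right)\right)^{2} = 646 + \left(-30 + \left(34 - 6\right)\right)^{2} = 646 + \left(-30 + 28\right)^{2} = 646 + \left(-2\right)^{2} = 646 + 4 = 650$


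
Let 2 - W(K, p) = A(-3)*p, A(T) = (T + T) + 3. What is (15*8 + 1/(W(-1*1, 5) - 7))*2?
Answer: 1201/5 ≈ 240.20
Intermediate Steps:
A(T) = 3 + 2*T (A(T) = 2*T + 3 = 3 + 2*T)
W(K, p) = 2 + 3*p (W(K, p) = 2 - (3 + 2*(-3))*p = 2 - (3 - 6)*p = 2 - (-3)*p = 2 + 3*p)
(15*8 + 1/(W(-1*1, 5) - 7))*2 = (15*8 + 1/((2 + 3*5) - 7))*2 = (120 + 1/((2 + 15) - 7))*2 = (120 + 1/(17 - 7))*2 = (120 + 1/10)*2 = (120 + ⅒)*2 = (1201/10)*2 = 1201/5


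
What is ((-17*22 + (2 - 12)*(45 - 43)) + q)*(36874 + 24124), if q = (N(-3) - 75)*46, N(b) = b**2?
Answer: -209223140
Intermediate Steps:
q = -3036 (q = ((-3)**2 - 75)*46 = (9 - 75)*46 = -66*46 = -3036)
((-17*22 + (2 - 12)*(45 - 43)) + q)*(36874 + 24124) = ((-17*22 + (2 - 12)*(45 - 43)) - 3036)*(36874 + 24124) = ((-374 - 10*2) - 3036)*60998 = ((-374 - 20) - 3036)*60998 = (-394 - 3036)*60998 = -3430*60998 = -209223140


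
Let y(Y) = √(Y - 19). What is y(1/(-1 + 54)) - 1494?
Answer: -1494 + I*√53318/53 ≈ -1494.0 + 4.3567*I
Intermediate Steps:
y(Y) = √(-19 + Y)
y(1/(-1 + 54)) - 1494 = √(-19 + 1/(-1 + 54)) - 1494 = √(-19 + 1/53) - 1494 = √(-1006/53) - 1494 = I*√53318/53 - 1494 = -1494 + I*√53318/53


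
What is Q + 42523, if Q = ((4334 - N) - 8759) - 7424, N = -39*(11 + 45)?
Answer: 32858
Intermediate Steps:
N = -2184 (N = -39*56 = -2184)
Q = -9665 (Q = ((4334 - 1*(-2184)) - 8759) - 7424 = ((4334 + 2184) - 8759) - 7424 = (6518 - 8759) - 7424 = -2241 - 7424 = -9665)
Q + 42523 = -9665 + 42523 = 32858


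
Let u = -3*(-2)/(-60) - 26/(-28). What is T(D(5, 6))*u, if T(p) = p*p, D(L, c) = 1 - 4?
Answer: 261/35 ≈ 7.4571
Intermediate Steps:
D(L, c) = -3
u = 29/35 (u = 6*(-1/60) - 26*(-1/28) = -⅒ + 13/14 = 29/35 ≈ 0.82857)
T(p) = p²
T(D(5, 6))*u = (-3)²*(29/35) = 9*(29/35) = 261/35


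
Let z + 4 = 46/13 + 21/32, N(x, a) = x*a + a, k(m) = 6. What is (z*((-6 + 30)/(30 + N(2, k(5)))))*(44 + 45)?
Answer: 7209/832 ≈ 8.6647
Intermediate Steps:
N(x, a) = a + a*x (N(x, a) = a*x + a = a + a*x)
z = 81/416 (z = -4 + (46/13 + 21/32) = -4 + 1745/416 = 81/416 ≈ 0.19471)
(z*((-6 + 30)/(30 + N(2, k(5)))))*(44 + 45) = (81*((-6 + 30)/(30 + 6*(1 + 2)))/416)*(44 + 45) = (81*(24/(30 + 6*3))/416)*89 = (81*(24/(30 + 18))/416)*89 = (81*(24/48)/416)*89 = (81*(24*(1/48))/416)*89 = ((81/416)*(½))*89 = (81/832)*89 = 7209/832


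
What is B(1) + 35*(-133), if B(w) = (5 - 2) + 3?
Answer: -4649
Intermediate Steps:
B(w) = 6 (B(w) = 3 + 3 = 6)
B(1) + 35*(-133) = 6 + 35*(-133) = 6 - 4655 = -4649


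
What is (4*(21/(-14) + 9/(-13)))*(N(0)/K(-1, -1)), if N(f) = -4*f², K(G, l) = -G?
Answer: 0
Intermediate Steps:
(4*(21/(-14) + 9/(-13)))*(N(0)/K(-1, -1)) = (4*(21/(-14) + 9/(-13)))*((-4*0²)/((-1*(-1)))) = (4*(21*(-1/14) + 9*(-1/13)))*(-4*0/1) = (4*(-3/2 - 9/13))*(0*1) = (4*(-57/26))*0 = -114/13*0 = 0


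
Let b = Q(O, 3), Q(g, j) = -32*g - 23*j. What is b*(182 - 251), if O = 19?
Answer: 46713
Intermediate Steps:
b = -677 (b = -32*19 - 23*3 = -608 - 69 = -677)
b*(182 - 251) = -677*(182 - 251) = -677*(-69) = 46713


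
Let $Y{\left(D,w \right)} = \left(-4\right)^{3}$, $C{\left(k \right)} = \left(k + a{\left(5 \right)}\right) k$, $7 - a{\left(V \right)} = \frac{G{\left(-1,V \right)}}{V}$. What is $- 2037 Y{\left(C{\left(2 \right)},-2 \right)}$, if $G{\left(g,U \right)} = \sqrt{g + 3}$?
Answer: $130368$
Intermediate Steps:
$G{\left(g,U \right)} = \sqrt{3 + g}$
$a{\left(V \right)} = 7 - \frac{\sqrt{2}}{V}$ ($a{\left(V \right)} = 7 - \frac{\sqrt{3 - 1}}{V} = 7 - \frac{\sqrt{2}}{V}$)
$C{\left(k \right)} = k \left(7 + k - \frac{\sqrt{2}}{5}\right)$ ($C{\left(k \right)} = \left(k + \left(7 - \frac{\sqrt{2}}{5}\right)\right) k = \left(7 + k - \frac{\sqrt{2}}{5}\right) k = k \left(7 + k - \frac{\sqrt{2}}{5}\right)$)
$Y{\left(D,w \right)} = -64$
$- 2037 Y{\left(C{\left(2 \right)},-2 \right)} = \left(-2037\right) \left(-64\right) = 130368$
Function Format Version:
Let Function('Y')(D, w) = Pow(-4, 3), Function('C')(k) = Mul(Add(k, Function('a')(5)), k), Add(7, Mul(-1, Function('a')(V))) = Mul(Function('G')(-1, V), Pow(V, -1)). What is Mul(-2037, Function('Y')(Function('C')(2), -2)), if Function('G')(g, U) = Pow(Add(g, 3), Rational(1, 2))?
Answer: 130368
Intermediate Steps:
Function('G')(g, U) = Pow(Add(3, g), Rational(1, 2))
Function('a')(V) = Add(7, Mul(-1, Pow(2, Rational(1, 2)), Pow(V, -1))) (Function('a')(V) = Add(7, Mul(-1, Mul(Pow(Add(3, -1), Rational(1, 2)), Pow(V, -1)))) = Add(7, Mul(-1, Mul(Pow(2, Rational(1, 2)), Pow(V, -1)))) = Add(7, Mul(-1, Pow(2, Rational(1, 2)), Pow(V, -1))))
Function('C')(k) = Mul(k, Add(7, k, Mul(Rational(-1, 5), Pow(2, Rational(1, 2))))) (Function('C')(k) = Mul(Add(k, Add(7, Mul(-1, Pow(2, Rational(1, 2)), Pow(5, -1)))), k) = Mul(Add(k, Add(7, Mul(-1, Pow(2, Rational(1, 2)), Rational(1, 5)))), k) = Mul(Add(k, Add(7, Mul(Rational(-1, 5), Pow(2, Rational(1, 2))))), k) = Mul(Add(7, k, Mul(Rational(-1, 5), Pow(2, Rational(1, 2)))), k) = Mul(k, Add(7, k, Mul(Rational(-1, 5), Pow(2, Rational(1, 2))))))
Function('Y')(D, w) = -64
Mul(-2037, Function('Y')(Function('C')(2), -2)) = Mul(-2037, -64) = 130368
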